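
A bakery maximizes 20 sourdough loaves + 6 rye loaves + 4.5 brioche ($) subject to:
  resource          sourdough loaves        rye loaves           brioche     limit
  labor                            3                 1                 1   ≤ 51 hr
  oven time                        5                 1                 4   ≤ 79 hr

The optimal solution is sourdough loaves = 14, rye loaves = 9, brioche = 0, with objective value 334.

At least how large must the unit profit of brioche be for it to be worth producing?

Check each constraint at x*: labor 51/51 (tight); oven time 79/79 (tight).
The binding rows give the dual system: 3·y_labor + 5·y_oven time = 20 and 1·y_labor + 1·y_oven time = 6.
This yields shadow prices y_labor = 5, y_oven time = 1.
brioche enters the basis when its profit ≥ yᵀa₃ = 5·1 + 1·4 = 9.

9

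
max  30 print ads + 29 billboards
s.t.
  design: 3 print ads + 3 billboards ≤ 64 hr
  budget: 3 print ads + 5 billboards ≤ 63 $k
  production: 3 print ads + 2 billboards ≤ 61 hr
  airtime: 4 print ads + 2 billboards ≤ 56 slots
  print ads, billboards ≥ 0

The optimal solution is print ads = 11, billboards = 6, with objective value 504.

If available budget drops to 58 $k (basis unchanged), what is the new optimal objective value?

At the optimum: design uses 51 of 64 (slack = 13); budget uses 63 of 63 (binding); production uses 45 of 61 (slack = 16); airtime uses 56 of 56 (binding).
Slack constraints have shadow price 0 (complementary slackness).
Dual feasibility on the basic columns requires 3·y_budget + 4·y_airtime = 30, 5·y_budget + 2·y_airtime = 29.
→ y_budget = 4 and y_airtime = 4.5.
Δz = y_budget·Δb = 4 × (-5) = -20, so new z* = 504 − 20 = 484.

484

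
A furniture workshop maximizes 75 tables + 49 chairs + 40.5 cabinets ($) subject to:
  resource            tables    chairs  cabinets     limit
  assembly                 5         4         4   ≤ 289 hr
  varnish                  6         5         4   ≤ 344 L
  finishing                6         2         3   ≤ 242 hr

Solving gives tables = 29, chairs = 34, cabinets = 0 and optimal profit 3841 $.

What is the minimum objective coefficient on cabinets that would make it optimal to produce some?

45.5

Binding: varnish and finishing. Non-binding: assembly (8 unused).
By complementary slackness, y = 0 for the non-binding constraint.
The binding rows give the dual system: 6·y_varnish + 6·y_finishing = 75 and 5·y_varnish + 2·y_finishing = 49.
This yields shadow prices y_varnish = 8, y_finishing = 4.5.
cabinets enters the basis when its profit ≥ yᵀa₃ = 8·4 + 4.5·3 = 45.5.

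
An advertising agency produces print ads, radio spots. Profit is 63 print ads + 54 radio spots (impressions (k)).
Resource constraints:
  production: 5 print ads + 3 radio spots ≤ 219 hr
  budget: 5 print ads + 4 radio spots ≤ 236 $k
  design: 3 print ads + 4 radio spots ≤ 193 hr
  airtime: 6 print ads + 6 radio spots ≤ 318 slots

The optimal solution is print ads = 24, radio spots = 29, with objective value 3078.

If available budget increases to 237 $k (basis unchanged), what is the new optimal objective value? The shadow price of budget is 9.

Δb = 1, so new z* = 3078 + (9)·(1) = 3078 + 9 = 3087.

3087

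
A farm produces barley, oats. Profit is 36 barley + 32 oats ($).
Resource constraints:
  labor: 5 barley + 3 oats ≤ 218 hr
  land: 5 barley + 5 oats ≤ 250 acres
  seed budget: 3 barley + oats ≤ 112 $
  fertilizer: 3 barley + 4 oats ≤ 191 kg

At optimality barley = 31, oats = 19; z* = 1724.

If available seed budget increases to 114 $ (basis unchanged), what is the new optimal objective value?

1728

At the optimum: labor uses 212 of 218 (slack = 6); land uses 250 of 250 (binding); seed budget uses 112 of 112 (binding); fertilizer uses 169 of 191 (slack = 22).
Since labor, fertilizer are not tight, their duals are 0.
From A_Bᵀ y = c: 5·y_land + 3·y_seed budget = 36; 5·y_land + 1·y_seed budget = 32.
→ y_land = 6 and y_seed budget = 2.
Δz = y_seed budget·Δb = 2 × (2) = 4, so new z* = 1724 + 4 = 1728.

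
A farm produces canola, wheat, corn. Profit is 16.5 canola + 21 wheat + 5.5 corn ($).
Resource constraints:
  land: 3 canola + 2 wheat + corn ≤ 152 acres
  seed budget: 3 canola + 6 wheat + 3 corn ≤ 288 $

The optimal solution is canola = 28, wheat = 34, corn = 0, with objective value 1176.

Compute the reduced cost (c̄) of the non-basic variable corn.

Check each constraint at x*: land 152/152 (tight); seed budget 288/288 (tight).
Dual feasibility on the basic columns requires 3·y_land + 3·y_seed budget = 16.5, 2·y_land + 6·y_seed budget = 21.
This yields shadow prices y_land = 3, y_seed budget = 2.5.
Reduced cost of corn: c₃ − yᵀa₃ = 5.5 − (3·1 + 2.5·3) = 5.5 − 10.5 = -5.

-5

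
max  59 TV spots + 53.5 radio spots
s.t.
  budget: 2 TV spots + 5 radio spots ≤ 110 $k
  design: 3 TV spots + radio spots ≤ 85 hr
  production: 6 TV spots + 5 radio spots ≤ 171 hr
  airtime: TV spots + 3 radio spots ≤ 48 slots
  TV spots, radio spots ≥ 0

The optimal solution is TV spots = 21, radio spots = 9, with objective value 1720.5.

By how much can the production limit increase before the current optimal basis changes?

21.125

Binding constraints: production, airtime. The basis is B = [[6,5],[1,3]] with det 13.
Per unit increase in production, x* moves by d = (0.2308, -0.0769).
The basis stays optimal until design becomes binding; allowable increase = 21.125 hr.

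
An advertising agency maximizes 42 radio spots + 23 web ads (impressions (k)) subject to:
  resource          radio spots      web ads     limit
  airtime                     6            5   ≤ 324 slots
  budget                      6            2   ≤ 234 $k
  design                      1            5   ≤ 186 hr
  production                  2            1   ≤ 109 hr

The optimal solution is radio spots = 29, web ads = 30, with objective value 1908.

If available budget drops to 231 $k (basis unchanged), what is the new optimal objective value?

At the optimum: airtime uses 324 of 324 (binding); budget uses 234 of 234 (binding); design uses 179 of 186 (slack = 7); production uses 88 of 109 (slack = 21).
Since design, production are not tight, their duals are 0.
Dual feasibility on the basic columns requires 6·y_airtime + 6·y_budget = 42, 5·y_airtime + 2·y_budget = 23.
This yields shadow prices y_airtime = 3, y_budget = 4.
Δz = y_budget·Δb = 4 × (-3) = -12, so new z* = 1908 − 12 = 1896.

1896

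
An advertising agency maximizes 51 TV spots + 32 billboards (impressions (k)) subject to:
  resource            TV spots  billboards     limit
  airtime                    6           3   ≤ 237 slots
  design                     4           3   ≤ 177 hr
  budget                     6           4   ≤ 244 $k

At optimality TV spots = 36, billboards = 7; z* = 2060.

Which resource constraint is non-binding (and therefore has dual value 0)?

design

airtime: 237/237 (binding)
design: 165/177 (slack 12)
budget: 244/244 (binding)
By complementary slackness, a constraint with positive slack has shadow price 0 → design.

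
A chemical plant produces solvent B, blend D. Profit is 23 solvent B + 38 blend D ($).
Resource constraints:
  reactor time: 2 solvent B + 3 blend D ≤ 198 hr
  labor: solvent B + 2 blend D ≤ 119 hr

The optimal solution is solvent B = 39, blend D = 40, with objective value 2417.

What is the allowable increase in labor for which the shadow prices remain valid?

Binding constraints: reactor time, labor. The basis is B = [[2,3],[1,2]] with det 1.
Per unit increase in labor, x* moves by d = (-3, 2).
The basis stays optimal until solvent B reaches 0; allowable increase = 13 hr.

13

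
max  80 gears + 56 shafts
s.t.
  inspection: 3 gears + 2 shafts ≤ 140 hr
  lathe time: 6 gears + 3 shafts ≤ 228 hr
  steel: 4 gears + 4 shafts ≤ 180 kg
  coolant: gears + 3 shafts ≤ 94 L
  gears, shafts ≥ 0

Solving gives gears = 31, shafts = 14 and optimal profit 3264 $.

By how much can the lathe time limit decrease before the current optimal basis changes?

31.5

Binding constraints: lathe time, steel. The basis is B = [[6,3],[4,4]] with det 12.
Per unit decrease in lathe time, x* moves by d = (-0.3333, 0.3333).
The basis stays optimal until coolant becomes binding; allowable decrease = 31.5 hr.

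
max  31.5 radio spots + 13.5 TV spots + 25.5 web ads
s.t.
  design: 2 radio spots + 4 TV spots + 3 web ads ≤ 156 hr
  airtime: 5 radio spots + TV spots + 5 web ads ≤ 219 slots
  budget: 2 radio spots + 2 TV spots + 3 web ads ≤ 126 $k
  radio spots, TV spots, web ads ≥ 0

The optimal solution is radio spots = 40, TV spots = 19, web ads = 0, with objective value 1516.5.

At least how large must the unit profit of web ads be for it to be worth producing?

33.5

At the optimum: design uses 156 of 156 (binding); airtime uses 219 of 219 (binding); budget uses 118 of 126 (slack = 8).
By complementary slackness, y = 0 for the non-binding constraint.
From A_Bᵀ y = c: 2·y_design + 5·y_airtime = 31.5; 4·y_design + 1·y_airtime = 13.5.
This yields shadow prices y_design = 2, y_airtime = 5.5.
web ads enters the basis when its profit ≥ yᵀa₃ = 2·3 + 5.5·5 = 33.5.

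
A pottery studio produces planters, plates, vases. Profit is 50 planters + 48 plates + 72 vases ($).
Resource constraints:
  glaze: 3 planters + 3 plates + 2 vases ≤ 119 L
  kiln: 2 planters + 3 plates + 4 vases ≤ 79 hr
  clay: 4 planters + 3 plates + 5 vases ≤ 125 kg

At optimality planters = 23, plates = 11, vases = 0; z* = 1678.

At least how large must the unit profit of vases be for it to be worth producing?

At the optimum: glaze uses 102 of 119 (slack = 17); kiln uses 79 of 79 (binding); clay uses 125 of 125 (binding).
Since glaze is not tight, its dual is 0.
Dual feasibility on the basic columns requires 2·y_kiln + 4·y_clay = 50, 3·y_kiln + 3·y_clay = 48.
→ y_kiln = 7 and y_clay = 9.
vases enters the basis when its profit ≥ yᵀa₃ = 7·4 + 9·5 = 73.

73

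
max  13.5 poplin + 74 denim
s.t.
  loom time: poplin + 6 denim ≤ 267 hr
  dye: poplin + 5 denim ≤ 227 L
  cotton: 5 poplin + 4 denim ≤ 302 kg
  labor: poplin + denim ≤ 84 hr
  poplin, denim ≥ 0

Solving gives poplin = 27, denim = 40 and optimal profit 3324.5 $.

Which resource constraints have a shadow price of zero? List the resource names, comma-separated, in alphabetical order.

cotton, labor

loom time: 267/267 (binding)
dye: 227/227 (binding)
cotton: 295/302 (slack 7)
labor: 67/84 (slack 17)
By complementary slackness, a constraint with positive slack has shadow price 0 → cotton, labor.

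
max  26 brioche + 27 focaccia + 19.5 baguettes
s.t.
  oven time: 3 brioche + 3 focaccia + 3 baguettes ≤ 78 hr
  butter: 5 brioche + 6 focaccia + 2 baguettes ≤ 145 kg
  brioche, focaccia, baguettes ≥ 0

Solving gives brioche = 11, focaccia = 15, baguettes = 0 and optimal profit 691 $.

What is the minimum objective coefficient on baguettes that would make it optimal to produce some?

23

Both oven time and butter are binding at x*.
The binding rows give the dual system: 3·y_oven time + 5·y_butter = 26 and 3·y_oven time + 6·y_butter = 27.
→ y_oven time = 7 and y_butter = 1.
baguettes enters the basis when its profit ≥ yᵀa₃ = 7·3 + 1·2 = 23.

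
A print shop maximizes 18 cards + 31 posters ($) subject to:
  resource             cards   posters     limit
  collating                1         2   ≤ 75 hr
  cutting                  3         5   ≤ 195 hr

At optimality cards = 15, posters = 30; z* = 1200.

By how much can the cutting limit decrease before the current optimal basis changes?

7.5

Binding constraints: collating, cutting. The basis is B = [[1,2],[3,5]] with det -1.
Per unit decrease in cutting, x* moves by d = (-2, 1).
The basis stays optimal until cards reaches 0; allowable decrease = 7.5 hr.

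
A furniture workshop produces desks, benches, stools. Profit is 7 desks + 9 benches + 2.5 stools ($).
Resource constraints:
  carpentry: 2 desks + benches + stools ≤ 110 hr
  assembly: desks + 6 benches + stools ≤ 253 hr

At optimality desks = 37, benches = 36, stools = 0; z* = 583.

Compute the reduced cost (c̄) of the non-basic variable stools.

Both carpentry and assembly are binding at x*.
The binding rows give the dual system: 2·y_carpentry + 1·y_assembly = 7 and 1·y_carpentry + 6·y_assembly = 9.
Solving: y_carpentry = 3, y_assembly = 1.
Reduced cost of stools: c₃ − yᵀa₃ = 2.5 − (3·1 + 1·1) = 2.5 − 4 = -1.5.

-1.5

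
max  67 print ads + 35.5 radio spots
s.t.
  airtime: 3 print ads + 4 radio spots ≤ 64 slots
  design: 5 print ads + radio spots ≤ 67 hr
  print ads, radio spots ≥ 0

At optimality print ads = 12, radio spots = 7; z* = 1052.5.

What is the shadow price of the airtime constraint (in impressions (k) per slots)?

6.5

Check each constraint at x*: airtime 64/64 (tight); design 67/67 (tight).
The binding rows give the dual system: 3·y_airtime + 5·y_design = 67 and 4·y_airtime + 1·y_design = 35.5.
→ y_airtime = 6.5 and y_design = 9.5.
Shadow price of airtime = 6.5.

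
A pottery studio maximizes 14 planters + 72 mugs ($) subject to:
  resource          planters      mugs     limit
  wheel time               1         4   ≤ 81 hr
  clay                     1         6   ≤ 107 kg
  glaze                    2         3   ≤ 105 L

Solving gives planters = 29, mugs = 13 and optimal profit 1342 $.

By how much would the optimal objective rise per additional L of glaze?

Binding: wheel time and clay. Non-binding: glaze (8 unused).
Since glaze is not tight, its dual is 0.
Dual feasibility on the basic columns requires 1·y_wheel time + 1·y_clay = 14, 4·y_wheel time + 6·y_clay = 72.
Solving: y_wheel time = 6, y_clay = 8.
Shadow price of glaze = 0.

0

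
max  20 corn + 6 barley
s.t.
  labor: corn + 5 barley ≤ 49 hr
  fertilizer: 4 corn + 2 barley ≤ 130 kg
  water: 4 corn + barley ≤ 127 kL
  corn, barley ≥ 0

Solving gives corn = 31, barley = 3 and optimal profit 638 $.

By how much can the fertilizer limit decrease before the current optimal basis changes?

Binding constraints: fertilizer, water. The basis is B = [[4,2],[4,1]] with det -4.
Per unit decrease in fertilizer, x* moves by d = (0.25, -1).
The basis stays optimal until barley reaches 0; allowable decrease = 3 kg.

3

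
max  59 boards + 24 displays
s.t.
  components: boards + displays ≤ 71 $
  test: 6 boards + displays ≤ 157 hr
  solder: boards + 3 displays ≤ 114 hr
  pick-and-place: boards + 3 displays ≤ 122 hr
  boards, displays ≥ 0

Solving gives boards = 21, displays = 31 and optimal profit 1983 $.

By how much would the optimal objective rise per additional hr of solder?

Binding: test and solder. Non-binding: components (19 unused), pick-and-place (8 unused).
Slack constraints have shadow price 0 (complementary slackness).
From A_Bᵀ y = c: 6·y_test + 1·y_solder = 59; 1·y_test + 3·y_solder = 24.
This yields shadow prices y_test = 9, y_solder = 5.
Shadow price of solder = 5.

5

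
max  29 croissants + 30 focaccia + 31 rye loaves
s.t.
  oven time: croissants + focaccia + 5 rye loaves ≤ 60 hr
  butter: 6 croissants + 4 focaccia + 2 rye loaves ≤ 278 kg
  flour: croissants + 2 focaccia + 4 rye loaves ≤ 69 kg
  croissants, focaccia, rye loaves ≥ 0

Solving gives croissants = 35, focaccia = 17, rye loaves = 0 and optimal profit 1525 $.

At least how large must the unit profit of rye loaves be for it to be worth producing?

39

Binding: butter and flour. Non-binding: oven time (8 unused).
Since oven time is not tight, its dual is 0.
The binding rows give the dual system: 6·y_butter + 1·y_flour = 29 and 4·y_butter + 2·y_flour = 30.
This yields shadow prices y_butter = 3.5, y_flour = 8.
rye loaves enters the basis when its profit ≥ yᵀa₃ = 3.5·2 + 8·4 = 39.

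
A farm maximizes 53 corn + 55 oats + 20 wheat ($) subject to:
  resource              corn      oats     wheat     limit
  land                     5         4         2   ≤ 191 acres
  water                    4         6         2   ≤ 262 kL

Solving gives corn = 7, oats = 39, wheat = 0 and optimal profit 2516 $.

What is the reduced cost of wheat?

Both land and water are binding at x*.
Dual feasibility on the basic columns requires 5·y_land + 4·y_water = 53, 4·y_land + 6·y_water = 55.
Solving: y_land = 7, y_water = 4.5.
Reduced cost of wheat: c₃ − yᵀa₃ = 20 − (7·2 + 4.5·2) = 20 − 23 = -3.

-3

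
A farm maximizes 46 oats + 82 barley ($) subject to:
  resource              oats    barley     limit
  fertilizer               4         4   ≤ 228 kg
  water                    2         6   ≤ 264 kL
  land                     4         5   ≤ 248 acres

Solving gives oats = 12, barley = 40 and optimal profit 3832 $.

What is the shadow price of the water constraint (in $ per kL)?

7

At the optimum: fertilizer uses 208 of 228 (slack = 20); water uses 264 of 264 (binding); land uses 248 of 248 (binding).
Slack constraints have shadow price 0 (complementary slackness).
The binding rows give the dual system: 2·y_water + 4·y_land = 46 and 6·y_water + 5·y_land = 82.
This yields shadow prices y_water = 7, y_land = 8.
Shadow price of water = 7.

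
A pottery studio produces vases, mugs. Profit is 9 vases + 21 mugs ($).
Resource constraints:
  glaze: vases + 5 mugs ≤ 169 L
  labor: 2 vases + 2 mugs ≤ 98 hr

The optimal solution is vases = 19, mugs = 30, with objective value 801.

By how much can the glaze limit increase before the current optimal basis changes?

Binding constraints: glaze, labor. The basis is B = [[1,5],[2,2]] with det -8.
Per unit increase in glaze, x* moves by d = (-0.25, 0.25).
The basis stays optimal until vases reaches 0; allowable increase = 76 L.

76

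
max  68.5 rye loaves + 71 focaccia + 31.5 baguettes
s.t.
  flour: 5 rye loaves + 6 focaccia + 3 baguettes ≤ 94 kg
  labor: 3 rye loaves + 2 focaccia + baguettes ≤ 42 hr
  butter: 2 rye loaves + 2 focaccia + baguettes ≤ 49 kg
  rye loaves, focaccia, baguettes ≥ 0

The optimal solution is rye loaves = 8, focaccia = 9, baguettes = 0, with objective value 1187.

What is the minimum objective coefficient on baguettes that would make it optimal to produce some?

Binding: flour and labor. Non-binding: butter (15 unused).
By complementary slackness, y = 0 for the non-binding constraint.
The binding rows give the dual system: 5·y_flour + 3·y_labor = 68.5 and 6·y_flour + 2·y_labor = 71.
Solving: y_flour = 9.5, y_labor = 7.
baguettes enters the basis when its profit ≥ yᵀa₃ = 9.5·3 + 7·1 = 35.5.

35.5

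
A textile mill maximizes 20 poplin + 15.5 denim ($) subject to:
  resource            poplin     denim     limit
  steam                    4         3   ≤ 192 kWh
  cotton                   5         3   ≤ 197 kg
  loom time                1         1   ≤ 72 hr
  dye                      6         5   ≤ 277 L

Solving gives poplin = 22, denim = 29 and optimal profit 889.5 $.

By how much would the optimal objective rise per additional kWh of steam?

0

At the optimum: steam uses 175 of 192 (slack = 17); cotton uses 197 of 197 (binding); loom time uses 51 of 72 (slack = 21); dye uses 277 of 277 (binding).
Slack constraints have shadow price 0 (complementary slackness).
The binding rows give the dual system: 5·y_cotton + 6·y_dye = 20 and 3·y_cotton + 5·y_dye = 15.5.
This yields shadow prices y_cotton = 1, y_dye = 2.5.
Shadow price of steam = 0.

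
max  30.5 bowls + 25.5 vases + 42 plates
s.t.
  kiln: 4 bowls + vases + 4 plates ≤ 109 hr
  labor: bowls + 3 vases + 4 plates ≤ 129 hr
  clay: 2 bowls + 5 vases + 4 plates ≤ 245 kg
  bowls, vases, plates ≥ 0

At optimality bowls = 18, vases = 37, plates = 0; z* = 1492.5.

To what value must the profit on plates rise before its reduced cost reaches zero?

At the optimum: kiln uses 109 of 109 (binding); labor uses 129 of 129 (binding); clay uses 221 of 245 (slack = 24).
Slack constraints have shadow price 0 (complementary slackness).
Dual feasibility on the basic columns requires 4·y_kiln + 1·y_labor = 30.5, 1·y_kiln + 3·y_labor = 25.5.
Solving: y_kiln = 6, y_labor = 6.5.
plates enters the basis when its profit ≥ yᵀa₃ = 6·4 + 6.5·4 = 50.

50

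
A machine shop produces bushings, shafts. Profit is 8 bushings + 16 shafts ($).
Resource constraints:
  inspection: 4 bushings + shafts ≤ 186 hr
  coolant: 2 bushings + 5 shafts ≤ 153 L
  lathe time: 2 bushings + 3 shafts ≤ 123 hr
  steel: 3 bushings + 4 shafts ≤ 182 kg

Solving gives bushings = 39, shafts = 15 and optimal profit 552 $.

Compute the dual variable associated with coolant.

2

Binding: coolant and lathe time. Non-binding: inspection (15 unused), steel (5 unused).
Since inspection, steel are not tight, their duals are 0.
From A_Bᵀ y = c: 2·y_coolant + 2·y_lathe time = 8; 5·y_coolant + 3·y_lathe time = 16.
→ y_coolant = 2 and y_lathe time = 2.
Shadow price of coolant = 2.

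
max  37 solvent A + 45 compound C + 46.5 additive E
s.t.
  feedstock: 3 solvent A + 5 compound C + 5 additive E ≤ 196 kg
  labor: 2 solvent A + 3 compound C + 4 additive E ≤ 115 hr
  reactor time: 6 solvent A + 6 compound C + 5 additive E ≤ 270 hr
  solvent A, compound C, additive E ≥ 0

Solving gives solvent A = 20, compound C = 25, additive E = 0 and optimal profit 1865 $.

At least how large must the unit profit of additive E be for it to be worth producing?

49.5

Binding: labor and reactor time. Non-binding: feedstock (11 unused).
Since feedstock is not tight, its dual is 0.
From A_Bᵀ y = c: 2·y_labor + 6·y_reactor time = 37; 3·y_labor + 6·y_reactor time = 45.
This yields shadow prices y_labor = 8, y_reactor time = 3.5.
additive E enters the basis when its profit ≥ yᵀa₃ = 8·4 + 3.5·5 = 49.5.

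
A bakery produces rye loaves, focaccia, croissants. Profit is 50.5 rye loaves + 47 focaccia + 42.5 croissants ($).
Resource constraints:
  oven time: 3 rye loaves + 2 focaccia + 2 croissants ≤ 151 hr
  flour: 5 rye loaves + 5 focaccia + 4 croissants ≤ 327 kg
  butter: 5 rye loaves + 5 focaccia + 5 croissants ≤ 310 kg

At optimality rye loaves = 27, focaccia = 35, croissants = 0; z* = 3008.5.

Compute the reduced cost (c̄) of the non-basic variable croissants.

-4.5

Binding: oven time and butter. Non-binding: flour (17 unused).
Since flour is not tight, its dual is 0.
Dual feasibility on the basic columns requires 3·y_oven time + 5·y_butter = 50.5, 2·y_oven time + 5·y_butter = 47.
This yields shadow prices y_oven time = 3.5, y_butter = 8.
Reduced cost of croissants: c₃ − yᵀa₃ = 42.5 − (3.5·2 + 8·5) = 42.5 − 47 = -4.5.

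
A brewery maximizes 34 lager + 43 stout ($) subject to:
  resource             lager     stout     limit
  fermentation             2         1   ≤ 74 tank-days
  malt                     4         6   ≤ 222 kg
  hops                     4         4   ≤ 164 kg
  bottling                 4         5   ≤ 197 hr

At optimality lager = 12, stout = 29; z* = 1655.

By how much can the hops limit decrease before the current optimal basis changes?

16

Binding constraints: malt, hops. The basis is B = [[4,6],[4,4]] with det -8.
Per unit decrease in hops, x* moves by d = (-0.75, 0.5).
The basis stays optimal until lager reaches 0; allowable decrease = 16 kg.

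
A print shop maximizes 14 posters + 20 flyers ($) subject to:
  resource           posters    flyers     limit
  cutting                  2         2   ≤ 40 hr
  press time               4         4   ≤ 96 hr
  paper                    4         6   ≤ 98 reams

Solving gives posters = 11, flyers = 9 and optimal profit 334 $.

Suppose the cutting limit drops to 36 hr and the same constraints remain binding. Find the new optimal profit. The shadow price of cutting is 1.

330

Δb = -4, so new z* = 334 + (1)·(-4) = 334 − 4 = 330.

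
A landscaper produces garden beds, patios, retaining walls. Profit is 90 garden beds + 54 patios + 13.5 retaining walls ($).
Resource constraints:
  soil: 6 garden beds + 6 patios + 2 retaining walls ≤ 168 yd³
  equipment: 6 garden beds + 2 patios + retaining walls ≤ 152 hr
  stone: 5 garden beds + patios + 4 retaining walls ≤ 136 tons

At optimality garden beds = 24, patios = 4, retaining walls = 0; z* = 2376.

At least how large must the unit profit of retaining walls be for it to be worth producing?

Check each constraint at x*: soil 168/168 (tight); equipment 152/152 (tight); stone 124/136 (slack 12).
By complementary slackness, y = 0 for the non-binding constraint.
Dual feasibility on the basic columns requires 6·y_soil + 6·y_equipment = 90, 6·y_soil + 2·y_equipment = 54.
This yields shadow prices y_soil = 6, y_equipment = 9.
retaining walls enters the basis when its profit ≥ yᵀa₃ = 6·2 + 9·1 = 21.

21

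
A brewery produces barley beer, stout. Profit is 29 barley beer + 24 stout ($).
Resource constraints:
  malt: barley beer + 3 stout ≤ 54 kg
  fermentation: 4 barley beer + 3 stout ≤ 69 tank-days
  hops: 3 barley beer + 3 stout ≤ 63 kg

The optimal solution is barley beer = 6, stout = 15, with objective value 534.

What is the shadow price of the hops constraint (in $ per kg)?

At the optimum: malt uses 51 of 54 (slack = 3); fermentation uses 69 of 69 (binding); hops uses 63 of 63 (binding).
Since malt is not tight, its dual is 0.
Dual feasibility on the basic columns requires 4·y_fermentation + 3·y_hops = 29, 3·y_fermentation + 3·y_hops = 24.
This yields shadow prices y_fermentation = 5, y_hops = 3.
Shadow price of hops = 3.

3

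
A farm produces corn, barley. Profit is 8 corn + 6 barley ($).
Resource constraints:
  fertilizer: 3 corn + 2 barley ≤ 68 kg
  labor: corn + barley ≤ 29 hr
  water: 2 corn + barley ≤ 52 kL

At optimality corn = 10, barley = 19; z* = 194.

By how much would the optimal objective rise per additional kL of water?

Binding: fertilizer and labor. Non-binding: water (13 unused).
Slack constraints have shadow price 0 (complementary slackness).
From A_Bᵀ y = c: 3·y_fertilizer + 1·y_labor = 8; 2·y_fertilizer + 1·y_labor = 6.
Solving: y_fertilizer = 2, y_labor = 2.
Shadow price of water = 0.

0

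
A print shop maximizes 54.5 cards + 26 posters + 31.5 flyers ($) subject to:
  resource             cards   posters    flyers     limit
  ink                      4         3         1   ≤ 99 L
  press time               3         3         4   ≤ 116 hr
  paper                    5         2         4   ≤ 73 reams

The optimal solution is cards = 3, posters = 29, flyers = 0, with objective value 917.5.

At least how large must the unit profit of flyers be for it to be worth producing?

At the optimum: ink uses 99 of 99 (binding); press time uses 96 of 116 (slack = 20); paper uses 73 of 73 (binding).
Since press time is not tight, its dual is 0.
Dual feasibility on the basic columns requires 4·y_ink + 5·y_paper = 54.5, 3·y_ink + 2·y_paper = 26.
This yields shadow prices y_ink = 3, y_paper = 8.5.
flyers enters the basis when its profit ≥ yᵀa₃ = 3·1 + 8.5·4 = 37.

37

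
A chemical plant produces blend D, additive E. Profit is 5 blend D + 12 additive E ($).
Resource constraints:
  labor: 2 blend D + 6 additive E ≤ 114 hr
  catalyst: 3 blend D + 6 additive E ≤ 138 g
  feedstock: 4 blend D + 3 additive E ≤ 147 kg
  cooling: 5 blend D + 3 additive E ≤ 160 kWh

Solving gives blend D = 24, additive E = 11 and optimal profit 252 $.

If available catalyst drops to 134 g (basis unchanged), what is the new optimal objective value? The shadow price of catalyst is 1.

Δb = -4, so new z* = 252 + (1)·(-4) = 252 − 4 = 248.

248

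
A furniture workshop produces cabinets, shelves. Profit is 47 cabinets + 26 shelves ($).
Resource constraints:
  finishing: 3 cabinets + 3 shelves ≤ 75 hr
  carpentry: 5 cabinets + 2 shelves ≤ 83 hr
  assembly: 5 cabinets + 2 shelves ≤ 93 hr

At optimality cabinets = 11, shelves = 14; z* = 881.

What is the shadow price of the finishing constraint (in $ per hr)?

Check each constraint at x*: finishing 75/75 (tight); carpentry 83/83 (tight); assembly 83/93 (slack 10).
Slack constraints have shadow price 0 (complementary slackness).
Dual feasibility on the basic columns requires 3·y_finishing + 5·y_carpentry = 47, 3·y_finishing + 2·y_carpentry = 26.
This yields shadow prices y_finishing = 4, y_carpentry = 7.
Shadow price of finishing = 4.

4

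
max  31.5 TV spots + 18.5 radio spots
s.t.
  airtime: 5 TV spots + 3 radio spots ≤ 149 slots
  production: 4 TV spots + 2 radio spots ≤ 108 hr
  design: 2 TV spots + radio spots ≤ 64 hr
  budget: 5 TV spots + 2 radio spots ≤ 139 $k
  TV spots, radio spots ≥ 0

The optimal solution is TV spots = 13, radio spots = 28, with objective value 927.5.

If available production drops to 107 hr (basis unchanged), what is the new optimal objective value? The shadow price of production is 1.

Δb = -1, so new z* = 927.5 + (1)·(-1) = 927.5 − 1 = 926.5.

926.5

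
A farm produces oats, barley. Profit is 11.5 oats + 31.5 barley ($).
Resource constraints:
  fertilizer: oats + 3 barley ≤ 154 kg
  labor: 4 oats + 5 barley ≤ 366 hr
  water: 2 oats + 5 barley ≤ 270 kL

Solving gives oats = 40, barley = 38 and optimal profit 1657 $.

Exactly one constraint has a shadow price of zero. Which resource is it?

labor

fertilizer: 154/154 (binding)
labor: 350/366 (slack 16)
water: 270/270 (binding)
By complementary slackness, a constraint with positive slack has shadow price 0 → labor.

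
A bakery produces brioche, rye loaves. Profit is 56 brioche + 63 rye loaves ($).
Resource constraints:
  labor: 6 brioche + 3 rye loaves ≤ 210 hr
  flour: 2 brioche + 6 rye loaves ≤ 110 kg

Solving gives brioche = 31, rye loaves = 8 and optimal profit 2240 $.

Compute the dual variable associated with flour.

7

At the optimum: labor uses 210 of 210 (binding); flour uses 110 of 110 (binding).
Dual feasibility on the basic columns requires 6·y_labor + 2·y_flour = 56, 3·y_labor + 6·y_flour = 63.
This yields shadow prices y_labor = 7, y_flour = 7.
Shadow price of flour = 7.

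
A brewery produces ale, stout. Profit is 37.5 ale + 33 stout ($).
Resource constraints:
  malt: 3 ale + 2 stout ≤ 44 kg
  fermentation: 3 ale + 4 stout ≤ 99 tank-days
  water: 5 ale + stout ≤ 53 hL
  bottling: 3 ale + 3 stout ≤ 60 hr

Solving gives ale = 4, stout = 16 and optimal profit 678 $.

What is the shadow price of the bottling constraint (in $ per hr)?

Check each constraint at x*: malt 44/44 (tight); fermentation 76/99 (slack 23); water 36/53 (slack 17); bottling 60/60 (tight).
Since fermentation, water are not tight, their duals are 0.
Dual feasibility on the basic columns requires 3·y_malt + 3·y_bottling = 37.5, 2·y_malt + 3·y_bottling = 33.
→ y_malt = 4.5 and y_bottling = 8.
Shadow price of bottling = 8.

8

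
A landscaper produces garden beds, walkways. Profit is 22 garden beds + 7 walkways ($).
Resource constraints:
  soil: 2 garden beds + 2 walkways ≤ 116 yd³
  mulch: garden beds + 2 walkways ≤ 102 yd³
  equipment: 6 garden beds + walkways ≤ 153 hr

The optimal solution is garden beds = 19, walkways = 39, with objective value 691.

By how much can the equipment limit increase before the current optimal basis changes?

195

Binding constraints: soil, equipment. The basis is B = [[2,2],[6,1]] with det -10.
Per unit increase in equipment, x* moves by d = (0.2, -0.2).
The basis stays optimal until walkways reaches 0; allowable increase = 195 hr.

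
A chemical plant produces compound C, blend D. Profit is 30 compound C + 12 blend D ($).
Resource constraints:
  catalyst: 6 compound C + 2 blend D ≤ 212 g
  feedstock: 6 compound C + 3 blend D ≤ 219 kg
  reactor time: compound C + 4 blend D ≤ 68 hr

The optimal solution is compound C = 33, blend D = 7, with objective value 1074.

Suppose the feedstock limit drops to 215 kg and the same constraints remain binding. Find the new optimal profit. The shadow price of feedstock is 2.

Δb = -4, so new z* = 1074 + (2)·(-4) = 1074 − 8 = 1066.

1066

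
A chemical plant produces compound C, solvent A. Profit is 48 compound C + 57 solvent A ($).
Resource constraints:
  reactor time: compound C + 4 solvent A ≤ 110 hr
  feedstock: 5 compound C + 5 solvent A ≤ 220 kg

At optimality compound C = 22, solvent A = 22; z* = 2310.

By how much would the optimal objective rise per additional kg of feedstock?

Check each constraint at x*: reactor time 110/110 (tight); feedstock 220/220 (tight).
Dual feasibility on the basic columns requires 1·y_reactor time + 5·y_feedstock = 48, 4·y_reactor time + 5·y_feedstock = 57.
→ y_reactor time = 3 and y_feedstock = 9.
Shadow price of feedstock = 9.

9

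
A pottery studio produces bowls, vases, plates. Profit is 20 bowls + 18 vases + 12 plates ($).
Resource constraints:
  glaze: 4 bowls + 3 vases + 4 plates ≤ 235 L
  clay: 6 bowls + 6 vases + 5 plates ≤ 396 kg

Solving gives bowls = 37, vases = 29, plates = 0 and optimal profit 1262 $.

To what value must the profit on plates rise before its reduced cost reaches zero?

18

Both glaze and clay are binding at x*.
Dual feasibility on the basic columns requires 4·y_glaze + 6·y_clay = 20, 3·y_glaze + 6·y_clay = 18.
→ y_glaze = 2 and y_clay = 2.
plates enters the basis when its profit ≥ yᵀa₃ = 2·4 + 2·5 = 18.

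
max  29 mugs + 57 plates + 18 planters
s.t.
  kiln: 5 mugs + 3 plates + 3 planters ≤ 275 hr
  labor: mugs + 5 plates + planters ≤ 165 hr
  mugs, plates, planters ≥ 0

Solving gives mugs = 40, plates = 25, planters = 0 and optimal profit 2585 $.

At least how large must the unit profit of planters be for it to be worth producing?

Both kiln and labor are binding at x*.
Dual feasibility on the basic columns requires 5·y_kiln + 1·y_labor = 29, 3·y_kiln + 5·y_labor = 57.
→ y_kiln = 4 and y_labor = 9.
planters enters the basis when its profit ≥ yᵀa₃ = 4·3 + 9·1 = 21.

21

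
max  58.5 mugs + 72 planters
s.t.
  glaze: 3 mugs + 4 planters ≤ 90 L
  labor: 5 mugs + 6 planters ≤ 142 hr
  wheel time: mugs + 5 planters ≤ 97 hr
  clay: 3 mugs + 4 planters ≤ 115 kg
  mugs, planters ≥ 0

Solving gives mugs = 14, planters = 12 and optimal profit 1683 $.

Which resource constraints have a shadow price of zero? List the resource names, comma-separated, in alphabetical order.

glaze: 90/90 (binding)
labor: 142/142 (binding)
wheel time: 74/97 (slack 23)
clay: 90/115 (slack 25)
By complementary slackness, a constraint with positive slack has shadow price 0 → clay, wheel time.

clay, wheel time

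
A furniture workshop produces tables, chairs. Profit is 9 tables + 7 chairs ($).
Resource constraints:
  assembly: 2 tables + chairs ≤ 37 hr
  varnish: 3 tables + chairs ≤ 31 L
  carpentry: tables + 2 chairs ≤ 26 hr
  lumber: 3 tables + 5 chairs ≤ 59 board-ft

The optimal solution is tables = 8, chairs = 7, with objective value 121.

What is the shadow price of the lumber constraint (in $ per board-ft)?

Check each constraint at x*: assembly 23/37 (slack 14); varnish 31/31 (tight); carpentry 22/26 (slack 4); lumber 59/59 (tight).
By complementary slackness, y = 0 for the non-binding constraints.
The binding rows give the dual system: 3·y_varnish + 3·y_lumber = 9 and 1·y_varnish + 5·y_lumber = 7.
Solving: y_varnish = 2, y_lumber = 1.
Shadow price of lumber = 1.

1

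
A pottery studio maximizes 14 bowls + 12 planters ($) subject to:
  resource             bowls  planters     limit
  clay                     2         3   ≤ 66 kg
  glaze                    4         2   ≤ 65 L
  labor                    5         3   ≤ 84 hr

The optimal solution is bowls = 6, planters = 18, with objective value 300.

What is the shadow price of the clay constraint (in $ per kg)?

2

At the optimum: clay uses 66 of 66 (binding); glaze uses 60 of 65 (slack = 5); labor uses 84 of 84 (binding).
Since glaze is not tight, its dual is 0.
From A_Bᵀ y = c: 2·y_clay + 5·y_labor = 14; 3·y_clay + 3·y_labor = 12.
This yields shadow prices y_clay = 2, y_labor = 2.
Shadow price of clay = 2.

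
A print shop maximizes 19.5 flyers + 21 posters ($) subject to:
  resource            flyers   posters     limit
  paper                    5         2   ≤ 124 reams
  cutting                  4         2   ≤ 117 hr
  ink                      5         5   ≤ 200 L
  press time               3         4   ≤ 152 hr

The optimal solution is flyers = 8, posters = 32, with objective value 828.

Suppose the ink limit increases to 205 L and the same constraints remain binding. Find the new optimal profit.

Binding: ink and press time. Non-binding: paper (20 unused), cutting (21 unused).
Since paper, cutting are not tight, their duals are 0.
The binding rows give the dual system: 5·y_ink + 3·y_press time = 19.5 and 5·y_ink + 4·y_press time = 21.
This yields shadow prices y_ink = 3, y_press time = 1.5.
Δz = y_ink·Δb = 3 × (5) = 15, so new z* = 828 + 15 = 843.

843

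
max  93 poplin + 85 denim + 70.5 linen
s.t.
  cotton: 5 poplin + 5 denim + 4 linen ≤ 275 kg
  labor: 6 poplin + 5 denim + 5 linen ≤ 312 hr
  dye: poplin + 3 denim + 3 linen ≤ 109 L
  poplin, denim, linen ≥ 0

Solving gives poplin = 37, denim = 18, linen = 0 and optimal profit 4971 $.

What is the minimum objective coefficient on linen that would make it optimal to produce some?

At the optimum: cotton uses 275 of 275 (binding); labor uses 312 of 312 (binding); dye uses 91 of 109 (slack = 18).
Since dye is not tight, its dual is 0.
From A_Bᵀ y = c: 5·y_cotton + 6·y_labor = 93; 5·y_cotton + 5·y_labor = 85.
→ y_cotton = 9 and y_labor = 8.
linen enters the basis when its profit ≥ yᵀa₃ = 9·4 + 8·5 = 76.

76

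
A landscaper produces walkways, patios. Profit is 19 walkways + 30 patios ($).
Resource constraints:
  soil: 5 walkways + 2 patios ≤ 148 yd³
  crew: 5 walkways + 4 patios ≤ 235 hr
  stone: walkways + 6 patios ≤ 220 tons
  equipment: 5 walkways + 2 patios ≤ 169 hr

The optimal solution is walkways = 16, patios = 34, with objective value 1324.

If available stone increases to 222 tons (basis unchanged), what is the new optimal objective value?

1332

Check each constraint at x*: soil 148/148 (tight); crew 216/235 (slack 19); stone 220/220 (tight); equipment 148/169 (slack 21).
Slack constraints have shadow price 0 (complementary slackness).
From A_Bᵀ y = c: 5·y_soil + 1·y_stone = 19; 2·y_soil + 6·y_stone = 30.
→ y_soil = 3 and y_stone = 4.
Δz = y_stone·Δb = 4 × (2) = 8, so new z* = 1324 + 8 = 1332.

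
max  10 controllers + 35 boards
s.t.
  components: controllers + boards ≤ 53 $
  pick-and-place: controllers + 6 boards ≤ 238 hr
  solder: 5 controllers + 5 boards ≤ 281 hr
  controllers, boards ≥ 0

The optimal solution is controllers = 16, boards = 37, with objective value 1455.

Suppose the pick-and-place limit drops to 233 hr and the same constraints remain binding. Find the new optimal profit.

Check each constraint at x*: components 53/53 (tight); pick-and-place 238/238 (tight); solder 265/281 (slack 16).
By complementary slackness, y = 0 for the non-binding constraint.
The binding rows give the dual system: 1·y_components + 1·y_pick-and-place = 10 and 1·y_components + 6·y_pick-and-place = 35.
Solving: y_components = 5, y_pick-and-place = 5.
Δz = y_pick-and-place·Δb = 5 × (-5) = -25, so new z* = 1455 − 25 = 1430.

1430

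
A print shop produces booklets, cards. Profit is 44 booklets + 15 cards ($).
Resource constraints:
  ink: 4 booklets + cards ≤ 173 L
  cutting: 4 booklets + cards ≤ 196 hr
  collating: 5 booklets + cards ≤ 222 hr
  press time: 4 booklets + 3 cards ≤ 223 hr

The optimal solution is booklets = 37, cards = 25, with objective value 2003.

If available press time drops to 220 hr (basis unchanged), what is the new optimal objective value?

1997

At the optimum: ink uses 173 of 173 (binding); cutting uses 173 of 196 (slack = 23); collating uses 210 of 222 (slack = 12); press time uses 223 of 223 (binding).
Since cutting, collating are not tight, their duals are 0.
From A_Bᵀ y = c: 4·y_ink + 4·y_press time = 44; 1·y_ink + 3·y_press time = 15.
→ y_ink = 9 and y_press time = 2.
Δz = y_press time·Δb = 2 × (-3) = -6, so new z* = 2003 − 6 = 1997.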